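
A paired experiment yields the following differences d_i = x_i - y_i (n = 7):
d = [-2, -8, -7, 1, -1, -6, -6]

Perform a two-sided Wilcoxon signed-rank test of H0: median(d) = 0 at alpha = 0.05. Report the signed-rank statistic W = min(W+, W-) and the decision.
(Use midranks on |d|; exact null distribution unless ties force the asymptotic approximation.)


Step 1: Drop any zero differences (none here) and take |d_i|.
|d| = [2, 8, 7, 1, 1, 6, 6]
Step 2: Midrank |d_i| (ties get averaged ranks).
ranks: |2|->3, |8|->7, |7|->6, |1|->1.5, |1|->1.5, |6|->4.5, |6|->4.5
Step 3: Attach original signs; sum ranks with positive sign and with negative sign.
W+ = 1.5 = 1.5
W- = 3 + 7 + 6 + 1.5 + 4.5 + 4.5 = 26.5
(Check: W+ + W- = 28 should equal n(n+1)/2 = 28.)
Step 4: Test statistic W = min(W+, W-) = 1.5.
Step 5: Ties in |d|, so use the tie-corrected normal approximation.
        E[W] = n(n+1)/4 = 7*8/4 = 14.
        Tie groups: |d|=1 (t=2), |d|=6 (t=2); sum(t^3 - t) = 12.
        Var[W] = n(n+1)(2n+1)/24 - sum(t^3-t)/48 = 840/24 - 12/48 = 34.75.
        z = (W - E[W]) / sqrt(Var[W]) = (1.5 - 14) / 5.8949 = -2.1205.
        Two-sided p = 2*Phi(z) = 0.033966.
Step 6: alpha = 0.05. reject H0.

W+ = 1.5, W- = 26.5, W = min = 1.5, p = 0.033966, reject H0.


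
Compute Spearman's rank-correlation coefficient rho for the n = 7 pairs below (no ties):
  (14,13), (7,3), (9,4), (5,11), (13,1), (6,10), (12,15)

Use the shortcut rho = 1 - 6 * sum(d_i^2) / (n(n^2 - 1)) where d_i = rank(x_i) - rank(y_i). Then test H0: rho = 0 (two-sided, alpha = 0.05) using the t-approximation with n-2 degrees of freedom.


Step 1: Rank x and y separately (midranks; no ties here).
rank(x): 14->7, 7->3, 9->4, 5->1, 13->6, 6->2, 12->5
rank(y): 13->6, 3->2, 4->3, 11->5, 1->1, 10->4, 15->7
Step 2: d_i = R_x(i) - R_y(i); compute d_i^2.
  (7-6)^2=1, (3-2)^2=1, (4-3)^2=1, (1-5)^2=16, (6-1)^2=25, (2-4)^2=4, (5-7)^2=4
sum(d^2) = 52.
Step 3: rho = 1 - 6*52 / (7*(7^2 - 1)) = 1 - 312/336 = 0.071429.
Step 4: Under H0, t = rho * sqrt((n-2)/(1-rho^2)) = 0.1601 ~ t(5).
Step 5: Two-sided p-value from the t-distribution with 5 df = 0.879048.
Step 6: alpha = 0.05. fail to reject H0.

rho = 0.0714, p = 0.879048, fail to reject H0 at alpha = 0.05.


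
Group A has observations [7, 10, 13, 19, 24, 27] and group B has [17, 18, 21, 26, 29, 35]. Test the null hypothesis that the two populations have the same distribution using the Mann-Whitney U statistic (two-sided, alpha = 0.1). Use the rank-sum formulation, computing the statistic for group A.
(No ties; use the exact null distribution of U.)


Step 1: Combine and sort all 12 observations; assign midranks.
sorted (value, group): (7,X), (10,X), (13,X), (17,Y), (18,Y), (19,X), (21,Y), (24,X), (26,Y), (27,X), (29,Y), (35,Y)
ranks: 7->1, 10->2, 13->3, 17->4, 18->5, 19->6, 21->7, 24->8, 26->9, 27->10, 29->11, 35->12
Step 2: Rank sum for X: R1 = 1 + 2 + 3 + 6 + 8 + 10 = 30.
Step 3: U_X = R1 - n1(n1+1)/2 = 30 - 6*7/2 = 30 - 21 = 9.
       U_Y = n1*n2 - U_X = 36 - 9 = 27.
Step 4: No ties, so the exact null distribution of U (based on enumerating the C(12,6) = 924 equally likely rank assignments) gives the two-sided p-value.
Step 5: p-value = 0.179654; compare to alpha = 0.1. fail to reject H0.

U_X = 9, p = 0.179654, fail to reject H0 at alpha = 0.1.


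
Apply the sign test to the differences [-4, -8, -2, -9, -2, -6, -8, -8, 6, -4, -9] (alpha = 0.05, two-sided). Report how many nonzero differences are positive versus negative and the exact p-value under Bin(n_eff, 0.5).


Step 1: Discard zero differences. Original n = 11; n_eff = number of nonzero differences = 11.
Nonzero differences (with sign): -4, -8, -2, -9, -2, -6, -8, -8, +6, -4, -9
Step 2: Count signs: positive = 1, negative = 10.
Step 3: Under H0: P(positive) = 0.5, so the number of positives S ~ Bin(11, 0.5).
Step 4: Two-sided exact p-value = sum of Bin(11,0.5) probabilities at or below the observed probability = 0.011719.
Step 5: alpha = 0.05. reject H0.

n_eff = 11, pos = 1, neg = 10, p = 0.011719, reject H0.


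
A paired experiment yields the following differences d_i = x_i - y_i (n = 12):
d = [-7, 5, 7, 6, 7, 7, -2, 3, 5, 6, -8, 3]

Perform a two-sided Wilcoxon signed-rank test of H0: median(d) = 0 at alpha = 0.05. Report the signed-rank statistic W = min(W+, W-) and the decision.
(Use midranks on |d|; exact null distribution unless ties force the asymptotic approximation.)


Step 1: Drop any zero differences (none here) and take |d_i|.
|d| = [7, 5, 7, 6, 7, 7, 2, 3, 5, 6, 8, 3]
Step 2: Midrank |d_i| (ties get averaged ranks).
ranks: |7|->9.5, |5|->4.5, |7|->9.5, |6|->6.5, |7|->9.5, |7|->9.5, |2|->1, |3|->2.5, |5|->4.5, |6|->6.5, |8|->12, |3|->2.5
Step 3: Attach original signs; sum ranks with positive sign and with negative sign.
W+ = 4.5 + 9.5 + 6.5 + 9.5 + 9.5 + 2.5 + 4.5 + 6.5 + 2.5 = 55.5
W- = 9.5 + 1 + 12 = 22.5
(Check: W+ + W- = 78 should equal n(n+1)/2 = 78.)
Step 4: Test statistic W = min(W+, W-) = 22.5.
Step 5: Ties in |d|, so use the tie-corrected normal approximation.
        E[W] = n(n+1)/4 = 12*13/4 = 39.
        Tie groups: |d|=3 (t=2), |d|=5 (t=2), |d|=6 (t=2), |d|=7 (t=4); sum(t^3 - t) = 78.
        Var[W] = n(n+1)(2n+1)/24 - sum(t^3-t)/48 = 3900/24 - 78/48 = 160.875.
        z = (W - E[W]) / sqrt(Var[W]) = (22.5 - 39) / 12.6837 = -1.3009.
        Two-sided p = 2*Phi(z) = 0.193297.
Step 6: alpha = 0.05. fail to reject H0.

W+ = 55.5, W- = 22.5, W = min = 22.5, p = 0.193297, fail to reject H0.


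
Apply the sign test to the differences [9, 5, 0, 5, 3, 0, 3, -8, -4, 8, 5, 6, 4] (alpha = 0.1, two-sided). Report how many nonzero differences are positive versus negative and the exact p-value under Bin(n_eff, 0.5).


Step 1: Discard zero differences. Original n = 13; n_eff = number of nonzero differences = 11.
Nonzero differences (with sign): +9, +5, +5, +3, +3, -8, -4, +8, +5, +6, +4
Step 2: Count signs: positive = 9, negative = 2.
Step 3: Under H0: P(positive) = 0.5, so the number of positives S ~ Bin(11, 0.5).
Step 4: Two-sided exact p-value = sum of Bin(11,0.5) probabilities at or below the observed probability = 0.065430.
Step 5: alpha = 0.1. reject H0.

n_eff = 11, pos = 9, neg = 2, p = 0.065430, reject H0.


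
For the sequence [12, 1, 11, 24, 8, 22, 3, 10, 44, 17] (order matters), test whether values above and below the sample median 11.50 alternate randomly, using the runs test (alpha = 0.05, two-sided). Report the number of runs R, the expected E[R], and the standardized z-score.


Step 1: Compute median = 11.50; label A = above, B = below.
Labels in order: ABBABABBAA  (n_A = 5, n_B = 5)
Step 2: Count runs R = 7.
Step 3: Under H0 (random ordering), E[R] = 2*n_A*n_B/(n_A+n_B) + 1 = 2*5*5/10 + 1 = 6.0000.
        Var[R] = 2*n_A*n_B*(2*n_A*n_B - n_A - n_B) / ((n_A+n_B)^2 * (n_A+n_B-1)) = 2000/900 = 2.2222.
        SD[R] = 1.4907.
Step 4: Continuity-corrected z = (R - 0.5 - E[R]) / SD[R] = (7 - 0.5 - 6.0000) / 1.4907 = 0.3354.
Step 5: Two-sided p-value via normal approximation = 2*(1 - Phi(|z|)) = 0.737316.
Step 6: alpha = 0.05. fail to reject H0.

R = 7, z = 0.3354, p = 0.737316, fail to reject H0.


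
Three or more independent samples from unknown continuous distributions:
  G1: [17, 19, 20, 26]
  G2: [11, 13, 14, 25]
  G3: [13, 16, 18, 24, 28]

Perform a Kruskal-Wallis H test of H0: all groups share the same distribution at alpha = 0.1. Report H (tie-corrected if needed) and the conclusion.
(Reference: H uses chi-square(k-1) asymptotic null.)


Step 1: Combine all N = 13 observations and assign midranks.
sorted (value, group, rank): (11,G2,1), (13,G2,2.5), (13,G3,2.5), (14,G2,4), (16,G3,5), (17,G1,6), (18,G3,7), (19,G1,8), (20,G1,9), (24,G3,10), (25,G2,11), (26,G1,12), (28,G3,13)
Step 2: Sum ranks within each group.
R_1 = 35 (n_1 = 4)
R_2 = 18.5 (n_2 = 4)
R_3 = 37.5 (n_3 = 5)
Step 3: H = 12/(N(N+1)) * sum(R_i^2/n_i) - 3(N+1)
     = 12/(13*14) * (35^2/4 + 18.5^2/4 + 37.5^2/5) - 3*14
     = 0.065934 * 673.062 - 42
     = 2.377747.
Step 4: Ties present; correction factor C = 1 - 6/(13^3 - 13) = 0.997253. Corrected H = 2.377747 / 0.997253 = 2.384298.
Step 5: Under H0, H ~ chi^2(2); p-value = 0.303568.
Step 6: alpha = 0.1. fail to reject H0.

H = 2.3843, df = 2, p = 0.303568, fail to reject H0.


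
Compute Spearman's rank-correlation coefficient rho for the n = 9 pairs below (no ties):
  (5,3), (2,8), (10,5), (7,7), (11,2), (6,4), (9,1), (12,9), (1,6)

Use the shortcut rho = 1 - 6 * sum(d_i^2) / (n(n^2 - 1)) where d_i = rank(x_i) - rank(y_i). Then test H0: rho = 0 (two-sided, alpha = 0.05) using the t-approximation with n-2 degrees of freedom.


Step 1: Rank x and y separately (midranks; no ties here).
rank(x): 5->3, 2->2, 10->7, 7->5, 11->8, 6->4, 9->6, 12->9, 1->1
rank(y): 3->3, 8->8, 5->5, 7->7, 2->2, 4->4, 1->1, 9->9, 6->6
Step 2: d_i = R_x(i) - R_y(i); compute d_i^2.
  (3-3)^2=0, (2-8)^2=36, (7-5)^2=4, (5-7)^2=4, (8-2)^2=36, (4-4)^2=0, (6-1)^2=25, (9-9)^2=0, (1-6)^2=25
sum(d^2) = 130.
Step 3: rho = 1 - 6*130 / (9*(9^2 - 1)) = 1 - 780/720 = -0.083333.
Step 4: Under H0, t = rho * sqrt((n-2)/(1-rho^2)) = -0.2212 ~ t(7).
Step 5: Two-sided p-value from the t-distribution with 7 df = 0.831214.
Step 6: alpha = 0.05. fail to reject H0.

rho = -0.0833, p = 0.831214, fail to reject H0 at alpha = 0.05.


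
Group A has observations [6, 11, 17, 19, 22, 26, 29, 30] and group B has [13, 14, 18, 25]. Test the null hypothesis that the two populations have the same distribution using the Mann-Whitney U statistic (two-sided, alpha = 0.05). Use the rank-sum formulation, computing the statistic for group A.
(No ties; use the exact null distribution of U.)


Step 1: Combine and sort all 12 observations; assign midranks.
sorted (value, group): (6,X), (11,X), (13,Y), (14,Y), (17,X), (18,Y), (19,X), (22,X), (25,Y), (26,X), (29,X), (30,X)
ranks: 6->1, 11->2, 13->3, 14->4, 17->5, 18->6, 19->7, 22->8, 25->9, 26->10, 29->11, 30->12
Step 2: Rank sum for X: R1 = 1 + 2 + 5 + 7 + 8 + 10 + 11 + 12 = 56.
Step 3: U_X = R1 - n1(n1+1)/2 = 56 - 8*9/2 = 56 - 36 = 20.
       U_Y = n1*n2 - U_X = 32 - 20 = 12.
Step 4: No ties, so the exact null distribution of U (based on enumerating the C(12,8) = 495 equally likely rank assignments) gives the two-sided p-value.
Step 5: p-value = 0.569697; compare to alpha = 0.05. fail to reject H0.

U_X = 20, p = 0.569697, fail to reject H0 at alpha = 0.05.


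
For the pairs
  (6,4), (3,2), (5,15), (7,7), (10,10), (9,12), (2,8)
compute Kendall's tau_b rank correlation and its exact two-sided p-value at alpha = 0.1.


Step 1: Enumerate the 21 unordered pairs (i,j) with i<j and classify each by sign(x_j-x_i) * sign(y_j-y_i).
  (1,2):dx=-3,dy=-2->C; (1,3):dx=-1,dy=+11->D; (1,4):dx=+1,dy=+3->C; (1,5):dx=+4,dy=+6->C
  (1,6):dx=+3,dy=+8->C; (1,7):dx=-4,dy=+4->D; (2,3):dx=+2,dy=+13->C; (2,4):dx=+4,dy=+5->C
  (2,5):dx=+7,dy=+8->C; (2,6):dx=+6,dy=+10->C; (2,7):dx=-1,dy=+6->D; (3,4):dx=+2,dy=-8->D
  (3,5):dx=+5,dy=-5->D; (3,6):dx=+4,dy=-3->D; (3,7):dx=-3,dy=-7->C; (4,5):dx=+3,dy=+3->C
  (4,6):dx=+2,dy=+5->C; (4,7):dx=-5,dy=+1->D; (5,6):dx=-1,dy=+2->D; (5,7):dx=-8,dy=-2->C
  (6,7):dx=-7,dy=-4->C
Step 2: C = 13, D = 8, total pairs = 21.
Step 3: tau = (C - D)/(n(n-1)/2) = (13 - 8)/21 = 0.238095.
Step 4: Exact two-sided p-value (enumerate n! = 5040 permutations of y under H0): p = 0.561905.
Step 5: alpha = 0.1. fail to reject H0.

tau_b = 0.2381 (C=13, D=8), p = 0.561905, fail to reject H0.


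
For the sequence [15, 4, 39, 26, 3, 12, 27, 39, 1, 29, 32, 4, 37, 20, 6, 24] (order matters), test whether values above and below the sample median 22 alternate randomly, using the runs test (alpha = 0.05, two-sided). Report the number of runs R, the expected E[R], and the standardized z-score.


Step 1: Compute median = 22; label A = above, B = below.
Labels in order: BBAABBAABAABABBA  (n_A = 8, n_B = 8)
Step 2: Count runs R = 10.
Step 3: Under H0 (random ordering), E[R] = 2*n_A*n_B/(n_A+n_B) + 1 = 2*8*8/16 + 1 = 9.0000.
        Var[R] = 2*n_A*n_B*(2*n_A*n_B - n_A - n_B) / ((n_A+n_B)^2 * (n_A+n_B-1)) = 14336/3840 = 3.7333.
        SD[R] = 1.9322.
Step 4: Continuity-corrected z = (R - 0.5 - E[R]) / SD[R] = (10 - 0.5 - 9.0000) / 1.9322 = 0.2588.
Step 5: Two-sided p-value via normal approximation = 2*(1 - Phi(|z|)) = 0.795809.
Step 6: alpha = 0.05. fail to reject H0.

R = 10, z = 0.2588, p = 0.795809, fail to reject H0.


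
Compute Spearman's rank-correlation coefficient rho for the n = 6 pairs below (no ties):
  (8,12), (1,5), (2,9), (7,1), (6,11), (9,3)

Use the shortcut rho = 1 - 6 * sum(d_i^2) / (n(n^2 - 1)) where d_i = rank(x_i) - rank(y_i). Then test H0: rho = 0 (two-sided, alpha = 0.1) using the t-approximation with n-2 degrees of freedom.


Step 1: Rank x and y separately (midranks; no ties here).
rank(x): 8->5, 1->1, 2->2, 7->4, 6->3, 9->6
rank(y): 12->6, 5->3, 9->4, 1->1, 11->5, 3->2
Step 2: d_i = R_x(i) - R_y(i); compute d_i^2.
  (5-6)^2=1, (1-3)^2=4, (2-4)^2=4, (4-1)^2=9, (3-5)^2=4, (6-2)^2=16
sum(d^2) = 38.
Step 3: rho = 1 - 6*38 / (6*(6^2 - 1)) = 1 - 228/210 = -0.085714.
Step 4: Under H0, t = rho * sqrt((n-2)/(1-rho^2)) = -0.1721 ~ t(4).
Step 5: Two-sided p-value from the t-distribution with 4 df = 0.871743.
Step 6: alpha = 0.1. fail to reject H0.

rho = -0.0857, p = 0.871743, fail to reject H0 at alpha = 0.1.


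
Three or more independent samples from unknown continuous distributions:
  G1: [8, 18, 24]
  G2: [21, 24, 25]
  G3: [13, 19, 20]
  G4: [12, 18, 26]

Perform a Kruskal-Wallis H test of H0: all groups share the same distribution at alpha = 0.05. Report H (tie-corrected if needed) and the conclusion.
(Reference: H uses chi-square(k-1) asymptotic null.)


Step 1: Combine all N = 12 observations and assign midranks.
sorted (value, group, rank): (8,G1,1), (12,G4,2), (13,G3,3), (18,G1,4.5), (18,G4,4.5), (19,G3,6), (20,G3,7), (21,G2,8), (24,G1,9.5), (24,G2,9.5), (25,G2,11), (26,G4,12)
Step 2: Sum ranks within each group.
R_1 = 15 (n_1 = 3)
R_2 = 28.5 (n_2 = 3)
R_3 = 16 (n_3 = 3)
R_4 = 18.5 (n_4 = 3)
Step 3: H = 12/(N(N+1)) * sum(R_i^2/n_i) - 3(N+1)
     = 12/(12*13) * (15^2/3 + 28.5^2/3 + 16^2/3 + 18.5^2/3) - 3*13
     = 0.076923 * 545.167 - 39
     = 2.935897.
Step 4: Ties present; correction factor C = 1 - 12/(12^3 - 12) = 0.993007. Corrected H = 2.935897 / 0.993007 = 2.956573.
Step 5: Under H0, H ~ chi^2(3); p-value = 0.398369.
Step 6: alpha = 0.05. fail to reject H0.

H = 2.9566, df = 3, p = 0.398369, fail to reject H0.


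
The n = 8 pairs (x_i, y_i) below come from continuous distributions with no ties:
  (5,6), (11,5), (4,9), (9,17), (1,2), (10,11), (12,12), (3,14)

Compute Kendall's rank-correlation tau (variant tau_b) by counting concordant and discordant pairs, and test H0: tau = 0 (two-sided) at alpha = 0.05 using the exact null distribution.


Step 1: Enumerate the 28 unordered pairs (i,j) with i<j and classify each by sign(x_j-x_i) * sign(y_j-y_i).
  (1,2):dx=+6,dy=-1->D; (1,3):dx=-1,dy=+3->D; (1,4):dx=+4,dy=+11->C; (1,5):dx=-4,dy=-4->C
  (1,6):dx=+5,dy=+5->C; (1,7):dx=+7,dy=+6->C; (1,8):dx=-2,dy=+8->D; (2,3):dx=-7,dy=+4->D
  (2,4):dx=-2,dy=+12->D; (2,5):dx=-10,dy=-3->C; (2,6):dx=-1,dy=+6->D; (2,7):dx=+1,dy=+7->C
  (2,8):dx=-8,dy=+9->D; (3,4):dx=+5,dy=+8->C; (3,5):dx=-3,dy=-7->C; (3,6):dx=+6,dy=+2->C
  (3,7):dx=+8,dy=+3->C; (3,8):dx=-1,dy=+5->D; (4,5):dx=-8,dy=-15->C; (4,6):dx=+1,dy=-6->D
  (4,7):dx=+3,dy=-5->D; (4,8):dx=-6,dy=-3->C; (5,6):dx=+9,dy=+9->C; (5,7):dx=+11,dy=+10->C
  (5,8):dx=+2,dy=+12->C; (6,7):dx=+2,dy=+1->C; (6,8):dx=-7,dy=+3->D; (7,8):dx=-9,dy=+2->D
Step 2: C = 16, D = 12, total pairs = 28.
Step 3: tau = (C - D)/(n(n-1)/2) = (16 - 12)/28 = 0.142857.
Step 4: Exact two-sided p-value (enumerate n! = 40320 permutations of y under H0): p = 0.719544.
Step 5: alpha = 0.05. fail to reject H0.

tau_b = 0.1429 (C=16, D=12), p = 0.719544, fail to reject H0.


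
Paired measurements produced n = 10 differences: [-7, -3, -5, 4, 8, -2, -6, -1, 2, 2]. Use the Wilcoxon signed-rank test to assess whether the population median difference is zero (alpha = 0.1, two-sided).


Step 1: Drop any zero differences (none here) and take |d_i|.
|d| = [7, 3, 5, 4, 8, 2, 6, 1, 2, 2]
Step 2: Midrank |d_i| (ties get averaged ranks).
ranks: |7|->9, |3|->5, |5|->7, |4|->6, |8|->10, |2|->3, |6|->8, |1|->1, |2|->3, |2|->3
Step 3: Attach original signs; sum ranks with positive sign and with negative sign.
W+ = 6 + 10 + 3 + 3 = 22
W- = 9 + 5 + 7 + 3 + 8 + 1 = 33
(Check: W+ + W- = 55 should equal n(n+1)/2 = 55.)
Step 4: Test statistic W = min(W+, W-) = 22.
Step 5: Ties in |d|, so use the tie-corrected normal approximation.
        E[W] = n(n+1)/4 = 10*11/4 = 27.5.
        Tie groups: |d|=2 (t=3); sum(t^3 - t) = 24.
        Var[W] = n(n+1)(2n+1)/24 - sum(t^3-t)/48 = 2310/24 - 24/48 = 95.75.
        z = (W - E[W]) / sqrt(Var[W]) = (22 - 27.5) / 9.7852 = -0.5621.
        Two-sided p = 2*Phi(z) = 0.574066.
Step 6: alpha = 0.1. fail to reject H0.

W+ = 22, W- = 33, W = min = 22, p = 0.574066, fail to reject H0.


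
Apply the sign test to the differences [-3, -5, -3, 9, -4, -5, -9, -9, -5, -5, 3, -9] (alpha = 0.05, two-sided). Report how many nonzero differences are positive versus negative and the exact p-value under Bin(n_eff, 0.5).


Step 1: Discard zero differences. Original n = 12; n_eff = number of nonzero differences = 12.
Nonzero differences (with sign): -3, -5, -3, +9, -4, -5, -9, -9, -5, -5, +3, -9
Step 2: Count signs: positive = 2, negative = 10.
Step 3: Under H0: P(positive) = 0.5, so the number of positives S ~ Bin(12, 0.5).
Step 4: Two-sided exact p-value = sum of Bin(12,0.5) probabilities at or below the observed probability = 0.038574.
Step 5: alpha = 0.05. reject H0.

n_eff = 12, pos = 2, neg = 10, p = 0.038574, reject H0.


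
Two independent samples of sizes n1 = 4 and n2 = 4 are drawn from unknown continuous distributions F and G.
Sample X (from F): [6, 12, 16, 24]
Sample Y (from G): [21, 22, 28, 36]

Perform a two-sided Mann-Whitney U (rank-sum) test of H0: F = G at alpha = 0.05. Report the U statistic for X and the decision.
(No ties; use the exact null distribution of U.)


Step 1: Combine and sort all 8 observations; assign midranks.
sorted (value, group): (6,X), (12,X), (16,X), (21,Y), (22,Y), (24,X), (28,Y), (36,Y)
ranks: 6->1, 12->2, 16->3, 21->4, 22->5, 24->6, 28->7, 36->8
Step 2: Rank sum for X: R1 = 1 + 2 + 3 + 6 = 12.
Step 3: U_X = R1 - n1(n1+1)/2 = 12 - 4*5/2 = 12 - 10 = 2.
       U_Y = n1*n2 - U_X = 16 - 2 = 14.
Step 4: No ties, so the exact null distribution of U (based on enumerating the C(8,4) = 70 equally likely rank assignments) gives the two-sided p-value.
Step 5: p-value = 0.114286; compare to alpha = 0.05. fail to reject H0.

U_X = 2, p = 0.114286, fail to reject H0 at alpha = 0.05.


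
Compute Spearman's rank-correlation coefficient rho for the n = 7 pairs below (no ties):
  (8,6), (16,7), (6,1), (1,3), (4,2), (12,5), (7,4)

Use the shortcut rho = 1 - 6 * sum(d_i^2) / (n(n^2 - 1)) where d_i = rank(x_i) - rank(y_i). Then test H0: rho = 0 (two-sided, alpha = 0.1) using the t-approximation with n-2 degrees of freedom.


Step 1: Rank x and y separately (midranks; no ties here).
rank(x): 8->5, 16->7, 6->3, 1->1, 4->2, 12->6, 7->4
rank(y): 6->6, 7->7, 1->1, 3->3, 2->2, 5->5, 4->4
Step 2: d_i = R_x(i) - R_y(i); compute d_i^2.
  (5-6)^2=1, (7-7)^2=0, (3-1)^2=4, (1-3)^2=4, (2-2)^2=0, (6-5)^2=1, (4-4)^2=0
sum(d^2) = 10.
Step 3: rho = 1 - 6*10 / (7*(7^2 - 1)) = 1 - 60/336 = 0.821429.
Step 4: Under H0, t = rho * sqrt((n-2)/(1-rho^2)) = 3.2206 ~ t(5).
Step 5: Two-sided p-value from the t-distribution with 5 df = 0.023449.
Step 6: alpha = 0.1. reject H0.

rho = 0.8214, p = 0.023449, reject H0 at alpha = 0.1.


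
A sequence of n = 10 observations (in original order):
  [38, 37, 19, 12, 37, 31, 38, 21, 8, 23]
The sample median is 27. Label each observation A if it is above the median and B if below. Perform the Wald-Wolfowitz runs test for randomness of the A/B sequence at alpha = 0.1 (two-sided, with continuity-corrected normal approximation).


Step 1: Compute median = 27; label A = above, B = below.
Labels in order: AABBAAABBB  (n_A = 5, n_B = 5)
Step 2: Count runs R = 4.
Step 3: Under H0 (random ordering), E[R] = 2*n_A*n_B/(n_A+n_B) + 1 = 2*5*5/10 + 1 = 6.0000.
        Var[R] = 2*n_A*n_B*(2*n_A*n_B - n_A - n_B) / ((n_A+n_B)^2 * (n_A+n_B-1)) = 2000/900 = 2.2222.
        SD[R] = 1.4907.
Step 4: Continuity-corrected z = (R + 0.5 - E[R]) / SD[R] = (4 + 0.5 - 6.0000) / 1.4907 = -1.0062.
Step 5: Two-sided p-value via normal approximation = 2*(1 - Phi(|z|)) = 0.314305.
Step 6: alpha = 0.1. fail to reject H0.

R = 4, z = -1.0062, p = 0.314305, fail to reject H0.


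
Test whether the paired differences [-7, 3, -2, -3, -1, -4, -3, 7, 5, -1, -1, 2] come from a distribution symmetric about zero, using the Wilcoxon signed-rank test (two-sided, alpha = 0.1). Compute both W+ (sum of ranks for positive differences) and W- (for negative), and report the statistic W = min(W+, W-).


Step 1: Drop any zero differences (none here) and take |d_i|.
|d| = [7, 3, 2, 3, 1, 4, 3, 7, 5, 1, 1, 2]
Step 2: Midrank |d_i| (ties get averaged ranks).
ranks: |7|->11.5, |3|->7, |2|->4.5, |3|->7, |1|->2, |4|->9, |3|->7, |7|->11.5, |5|->10, |1|->2, |1|->2, |2|->4.5
Step 3: Attach original signs; sum ranks with positive sign and with negative sign.
W+ = 7 + 11.5 + 10 + 4.5 = 33
W- = 11.5 + 4.5 + 7 + 2 + 9 + 7 + 2 + 2 = 45
(Check: W+ + W- = 78 should equal n(n+1)/2 = 78.)
Step 4: Test statistic W = min(W+, W-) = 33.
Step 5: Ties in |d|, so use the tie-corrected normal approximation.
        E[W] = n(n+1)/4 = 12*13/4 = 39.
        Tie groups: |d|=1 (t=3), |d|=2 (t=2), |d|=3 (t=3), |d|=7 (t=2); sum(t^3 - t) = 60.
        Var[W] = n(n+1)(2n+1)/24 - sum(t^3-t)/48 = 3900/24 - 60/48 = 161.25.
        z = (W - E[W]) / sqrt(Var[W]) = (33 - 39) / 12.6984 = -0.4725.
        Two-sided p = 2*Phi(z) = 0.636570.
Step 6: alpha = 0.1. fail to reject H0.

W+ = 33, W- = 45, W = min = 33, p = 0.636570, fail to reject H0.


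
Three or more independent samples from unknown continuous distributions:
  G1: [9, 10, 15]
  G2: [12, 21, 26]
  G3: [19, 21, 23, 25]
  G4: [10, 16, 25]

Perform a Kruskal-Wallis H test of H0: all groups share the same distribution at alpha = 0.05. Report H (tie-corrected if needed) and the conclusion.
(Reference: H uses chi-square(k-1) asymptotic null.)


Step 1: Combine all N = 13 observations and assign midranks.
sorted (value, group, rank): (9,G1,1), (10,G1,2.5), (10,G4,2.5), (12,G2,4), (15,G1,5), (16,G4,6), (19,G3,7), (21,G2,8.5), (21,G3,8.5), (23,G3,10), (25,G3,11.5), (25,G4,11.5), (26,G2,13)
Step 2: Sum ranks within each group.
R_1 = 8.5 (n_1 = 3)
R_2 = 25.5 (n_2 = 3)
R_3 = 37 (n_3 = 4)
R_4 = 20 (n_4 = 3)
Step 3: H = 12/(N(N+1)) * sum(R_i^2/n_i) - 3(N+1)
     = 12/(13*14) * (8.5^2/3 + 25.5^2/3 + 37^2/4 + 20^2/3) - 3*14
     = 0.065934 * 716.417 - 42
     = 5.236264.
Step 4: Ties present; correction factor C = 1 - 18/(13^3 - 13) = 0.991758. Corrected H = 5.236264 / 0.991758 = 5.279778.
Step 5: Under H0, H ~ chi^2(3); p-value = 0.152420.
Step 6: alpha = 0.05. fail to reject H0.

H = 5.2798, df = 3, p = 0.152420, fail to reject H0.


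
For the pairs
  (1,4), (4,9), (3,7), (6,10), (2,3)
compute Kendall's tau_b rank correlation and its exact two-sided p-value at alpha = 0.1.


Step 1: Enumerate the 10 unordered pairs (i,j) with i<j and classify each by sign(x_j-x_i) * sign(y_j-y_i).
  (1,2):dx=+3,dy=+5->C; (1,3):dx=+2,dy=+3->C; (1,4):dx=+5,dy=+6->C; (1,5):dx=+1,dy=-1->D
  (2,3):dx=-1,dy=-2->C; (2,4):dx=+2,dy=+1->C; (2,5):dx=-2,dy=-6->C; (3,4):dx=+3,dy=+3->C
  (3,5):dx=-1,dy=-4->C; (4,5):dx=-4,dy=-7->C
Step 2: C = 9, D = 1, total pairs = 10.
Step 3: tau = (C - D)/(n(n-1)/2) = (9 - 1)/10 = 0.800000.
Step 4: Exact two-sided p-value (enumerate n! = 120 permutations of y under H0): p = 0.083333.
Step 5: alpha = 0.1. reject H0.

tau_b = 0.8000 (C=9, D=1), p = 0.083333, reject H0.


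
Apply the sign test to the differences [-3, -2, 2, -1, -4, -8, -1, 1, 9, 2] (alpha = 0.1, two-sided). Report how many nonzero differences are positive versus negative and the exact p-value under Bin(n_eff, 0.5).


Step 1: Discard zero differences. Original n = 10; n_eff = number of nonzero differences = 10.
Nonzero differences (with sign): -3, -2, +2, -1, -4, -8, -1, +1, +9, +2
Step 2: Count signs: positive = 4, negative = 6.
Step 3: Under H0: P(positive) = 0.5, so the number of positives S ~ Bin(10, 0.5).
Step 4: Two-sided exact p-value = sum of Bin(10,0.5) probabilities at or below the observed probability = 0.753906.
Step 5: alpha = 0.1. fail to reject H0.

n_eff = 10, pos = 4, neg = 6, p = 0.753906, fail to reject H0.


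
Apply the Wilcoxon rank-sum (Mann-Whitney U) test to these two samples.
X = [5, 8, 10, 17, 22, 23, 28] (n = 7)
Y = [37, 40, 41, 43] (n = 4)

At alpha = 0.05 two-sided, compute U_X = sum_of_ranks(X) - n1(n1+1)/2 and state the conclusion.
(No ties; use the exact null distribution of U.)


Step 1: Combine and sort all 11 observations; assign midranks.
sorted (value, group): (5,X), (8,X), (10,X), (17,X), (22,X), (23,X), (28,X), (37,Y), (40,Y), (41,Y), (43,Y)
ranks: 5->1, 8->2, 10->3, 17->4, 22->5, 23->6, 28->7, 37->8, 40->9, 41->10, 43->11
Step 2: Rank sum for X: R1 = 1 + 2 + 3 + 4 + 5 + 6 + 7 = 28.
Step 3: U_X = R1 - n1(n1+1)/2 = 28 - 7*8/2 = 28 - 28 = 0.
       U_Y = n1*n2 - U_X = 28 - 0 = 28.
Step 4: No ties, so the exact null distribution of U (based on enumerating the C(11,7) = 330 equally likely rank assignments) gives the two-sided p-value.
Step 5: p-value = 0.006061; compare to alpha = 0.05. reject H0.

U_X = 0, p = 0.006061, reject H0 at alpha = 0.05.


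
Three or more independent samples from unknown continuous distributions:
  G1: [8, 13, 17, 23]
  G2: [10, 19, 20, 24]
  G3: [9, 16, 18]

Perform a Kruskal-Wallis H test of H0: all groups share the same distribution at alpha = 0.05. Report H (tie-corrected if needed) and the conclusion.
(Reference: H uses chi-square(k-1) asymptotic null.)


Step 1: Combine all N = 11 observations and assign midranks.
sorted (value, group, rank): (8,G1,1), (9,G3,2), (10,G2,3), (13,G1,4), (16,G3,5), (17,G1,6), (18,G3,7), (19,G2,8), (20,G2,9), (23,G1,10), (24,G2,11)
Step 2: Sum ranks within each group.
R_1 = 21 (n_1 = 4)
R_2 = 31 (n_2 = 4)
R_3 = 14 (n_3 = 3)
Step 3: H = 12/(N(N+1)) * sum(R_i^2/n_i) - 3(N+1)
     = 12/(11*12) * (21^2/4 + 31^2/4 + 14^2/3) - 3*12
     = 0.090909 * 415.833 - 36
     = 1.803030.
Step 4: No ties, so H is used without correction.
Step 5: Under H0, H ~ chi^2(2); p-value = 0.405954.
Step 6: alpha = 0.05. fail to reject H0.

H = 1.8030, df = 2, p = 0.405954, fail to reject H0.


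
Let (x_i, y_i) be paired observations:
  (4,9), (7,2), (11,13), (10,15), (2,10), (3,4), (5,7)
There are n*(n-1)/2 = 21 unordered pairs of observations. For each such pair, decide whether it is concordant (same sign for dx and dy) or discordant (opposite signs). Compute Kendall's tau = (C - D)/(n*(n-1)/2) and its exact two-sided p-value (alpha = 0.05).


Step 1: Enumerate the 21 unordered pairs (i,j) with i<j and classify each by sign(x_j-x_i) * sign(y_j-y_i).
  (1,2):dx=+3,dy=-7->D; (1,3):dx=+7,dy=+4->C; (1,4):dx=+6,dy=+6->C; (1,5):dx=-2,dy=+1->D
  (1,6):dx=-1,dy=-5->C; (1,7):dx=+1,dy=-2->D; (2,3):dx=+4,dy=+11->C; (2,4):dx=+3,dy=+13->C
  (2,5):dx=-5,dy=+8->D; (2,6):dx=-4,dy=+2->D; (2,7):dx=-2,dy=+5->D; (3,4):dx=-1,dy=+2->D
  (3,5):dx=-9,dy=-3->C; (3,6):dx=-8,dy=-9->C; (3,7):dx=-6,dy=-6->C; (4,5):dx=-8,dy=-5->C
  (4,6):dx=-7,dy=-11->C; (4,7):dx=-5,dy=-8->C; (5,6):dx=+1,dy=-6->D; (5,7):dx=+3,dy=-3->D
  (6,7):dx=+2,dy=+3->C
Step 2: C = 12, D = 9, total pairs = 21.
Step 3: tau = (C - D)/(n(n-1)/2) = (12 - 9)/21 = 0.142857.
Step 4: Exact two-sided p-value (enumerate n! = 5040 permutations of y under H0): p = 0.772619.
Step 5: alpha = 0.05. fail to reject H0.

tau_b = 0.1429 (C=12, D=9), p = 0.772619, fail to reject H0.


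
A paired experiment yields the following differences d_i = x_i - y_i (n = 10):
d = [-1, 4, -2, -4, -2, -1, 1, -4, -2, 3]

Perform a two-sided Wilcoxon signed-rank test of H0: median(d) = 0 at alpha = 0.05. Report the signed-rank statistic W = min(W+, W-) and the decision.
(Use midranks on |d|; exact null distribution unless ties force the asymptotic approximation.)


Step 1: Drop any zero differences (none here) and take |d_i|.
|d| = [1, 4, 2, 4, 2, 1, 1, 4, 2, 3]
Step 2: Midrank |d_i| (ties get averaged ranks).
ranks: |1|->2, |4|->9, |2|->5, |4|->9, |2|->5, |1|->2, |1|->2, |4|->9, |2|->5, |3|->7
Step 3: Attach original signs; sum ranks with positive sign and with negative sign.
W+ = 9 + 2 + 7 = 18
W- = 2 + 5 + 9 + 5 + 2 + 9 + 5 = 37
(Check: W+ + W- = 55 should equal n(n+1)/2 = 55.)
Step 4: Test statistic W = min(W+, W-) = 18.
Step 5: Ties in |d|, so use the tie-corrected normal approximation.
        E[W] = n(n+1)/4 = 10*11/4 = 27.5.
        Tie groups: |d|=1 (t=3), |d|=2 (t=3), |d|=4 (t=3); sum(t^3 - t) = 72.
        Var[W] = n(n+1)(2n+1)/24 - sum(t^3-t)/48 = 2310/24 - 72/48 = 94.75.
        z = (W - E[W]) / sqrt(Var[W]) = (18 - 27.5) / 9.7340 = -0.9760.
        Two-sided p = 2*Phi(z) = 0.329082.
Step 6: alpha = 0.05. fail to reject H0.

W+ = 18, W- = 37, W = min = 18, p = 0.329082, fail to reject H0.


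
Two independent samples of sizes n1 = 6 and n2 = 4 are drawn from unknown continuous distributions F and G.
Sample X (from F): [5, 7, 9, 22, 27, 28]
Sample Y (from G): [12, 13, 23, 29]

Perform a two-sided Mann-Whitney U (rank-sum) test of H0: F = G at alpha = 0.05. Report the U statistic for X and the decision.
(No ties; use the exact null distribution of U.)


Step 1: Combine and sort all 10 observations; assign midranks.
sorted (value, group): (5,X), (7,X), (9,X), (12,Y), (13,Y), (22,X), (23,Y), (27,X), (28,X), (29,Y)
ranks: 5->1, 7->2, 9->3, 12->4, 13->5, 22->6, 23->7, 27->8, 28->9, 29->10
Step 2: Rank sum for X: R1 = 1 + 2 + 3 + 6 + 8 + 9 = 29.
Step 3: U_X = R1 - n1(n1+1)/2 = 29 - 6*7/2 = 29 - 21 = 8.
       U_Y = n1*n2 - U_X = 24 - 8 = 16.
Step 4: No ties, so the exact null distribution of U (based on enumerating the C(10,6) = 210 equally likely rank assignments) gives the two-sided p-value.
Step 5: p-value = 0.476190; compare to alpha = 0.05. fail to reject H0.

U_X = 8, p = 0.476190, fail to reject H0 at alpha = 0.05.


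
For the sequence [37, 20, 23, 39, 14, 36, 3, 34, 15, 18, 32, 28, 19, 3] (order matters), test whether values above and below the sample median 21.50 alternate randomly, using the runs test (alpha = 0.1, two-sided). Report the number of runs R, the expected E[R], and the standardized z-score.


Step 1: Compute median = 21.50; label A = above, B = below.
Labels in order: ABAABABABBAABB  (n_A = 7, n_B = 7)
Step 2: Count runs R = 10.
Step 3: Under H0 (random ordering), E[R] = 2*n_A*n_B/(n_A+n_B) + 1 = 2*7*7/14 + 1 = 8.0000.
        Var[R] = 2*n_A*n_B*(2*n_A*n_B - n_A - n_B) / ((n_A+n_B)^2 * (n_A+n_B-1)) = 8232/2548 = 3.2308.
        SD[R] = 1.7974.
Step 4: Continuity-corrected z = (R - 0.5 - E[R]) / SD[R] = (10 - 0.5 - 8.0000) / 1.7974 = 0.8345.
Step 5: Two-sided p-value via normal approximation = 2*(1 - Phi(|z|)) = 0.403986.
Step 6: alpha = 0.1. fail to reject H0.

R = 10, z = 0.8345, p = 0.403986, fail to reject H0.


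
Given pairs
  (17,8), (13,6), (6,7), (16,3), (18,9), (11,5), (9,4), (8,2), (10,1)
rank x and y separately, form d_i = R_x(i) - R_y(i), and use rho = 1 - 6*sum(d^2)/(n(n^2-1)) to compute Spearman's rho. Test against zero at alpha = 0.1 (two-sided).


Step 1: Rank x and y separately (midranks; no ties here).
rank(x): 17->8, 13->6, 6->1, 16->7, 18->9, 11->5, 9->3, 8->2, 10->4
rank(y): 8->8, 6->6, 7->7, 3->3, 9->9, 5->5, 4->4, 2->2, 1->1
Step 2: d_i = R_x(i) - R_y(i); compute d_i^2.
  (8-8)^2=0, (6-6)^2=0, (1-7)^2=36, (7-3)^2=16, (9-9)^2=0, (5-5)^2=0, (3-4)^2=1, (2-2)^2=0, (4-1)^2=9
sum(d^2) = 62.
Step 3: rho = 1 - 6*62 / (9*(9^2 - 1)) = 1 - 372/720 = 0.483333.
Step 4: Under H0, t = rho * sqrt((n-2)/(1-rho^2)) = 1.4607 ~ t(7).
Step 5: Two-sided p-value from the t-distribution with 7 df = 0.187470.
Step 6: alpha = 0.1. fail to reject H0.

rho = 0.4833, p = 0.187470, fail to reject H0 at alpha = 0.1.


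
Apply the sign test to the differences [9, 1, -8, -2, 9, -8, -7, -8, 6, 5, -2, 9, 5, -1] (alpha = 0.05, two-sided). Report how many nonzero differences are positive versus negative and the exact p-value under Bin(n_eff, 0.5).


Step 1: Discard zero differences. Original n = 14; n_eff = number of nonzero differences = 14.
Nonzero differences (with sign): +9, +1, -8, -2, +9, -8, -7, -8, +6, +5, -2, +9, +5, -1
Step 2: Count signs: positive = 7, negative = 7.
Step 3: Under H0: P(positive) = 0.5, so the number of positives S ~ Bin(14, 0.5).
Step 4: Two-sided exact p-value = sum of Bin(14,0.5) probabilities at or below the observed probability = 1.000000.
Step 5: alpha = 0.05. fail to reject H0.

n_eff = 14, pos = 7, neg = 7, p = 1.000000, fail to reject H0.


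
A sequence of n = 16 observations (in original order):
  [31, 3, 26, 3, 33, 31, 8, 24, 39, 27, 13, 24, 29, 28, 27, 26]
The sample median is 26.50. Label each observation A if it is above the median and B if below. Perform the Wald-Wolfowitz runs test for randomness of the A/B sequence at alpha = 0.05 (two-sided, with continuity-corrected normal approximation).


Step 1: Compute median = 26.50; label A = above, B = below.
Labels in order: ABBBAABBAABBAAAB  (n_A = 8, n_B = 8)
Step 2: Count runs R = 8.
Step 3: Under H0 (random ordering), E[R] = 2*n_A*n_B/(n_A+n_B) + 1 = 2*8*8/16 + 1 = 9.0000.
        Var[R] = 2*n_A*n_B*(2*n_A*n_B - n_A - n_B) / ((n_A+n_B)^2 * (n_A+n_B-1)) = 14336/3840 = 3.7333.
        SD[R] = 1.9322.
Step 4: Continuity-corrected z = (R + 0.5 - E[R]) / SD[R] = (8 + 0.5 - 9.0000) / 1.9322 = -0.2588.
Step 5: Two-sided p-value via normal approximation = 2*(1 - Phi(|z|)) = 0.795809.
Step 6: alpha = 0.05. fail to reject H0.

R = 8, z = -0.2588, p = 0.795809, fail to reject H0.


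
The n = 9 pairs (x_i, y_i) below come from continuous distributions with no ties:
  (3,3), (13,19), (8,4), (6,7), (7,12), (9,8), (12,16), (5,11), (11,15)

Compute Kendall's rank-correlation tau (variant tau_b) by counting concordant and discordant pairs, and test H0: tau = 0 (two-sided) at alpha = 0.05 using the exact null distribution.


Step 1: Enumerate the 36 unordered pairs (i,j) with i<j and classify each by sign(x_j-x_i) * sign(y_j-y_i).
  (1,2):dx=+10,dy=+16->C; (1,3):dx=+5,dy=+1->C; (1,4):dx=+3,dy=+4->C; (1,5):dx=+4,dy=+9->C
  (1,6):dx=+6,dy=+5->C; (1,7):dx=+9,dy=+13->C; (1,8):dx=+2,dy=+8->C; (1,9):dx=+8,dy=+12->C
  (2,3):dx=-5,dy=-15->C; (2,4):dx=-7,dy=-12->C; (2,5):dx=-6,dy=-7->C; (2,6):dx=-4,dy=-11->C
  (2,7):dx=-1,dy=-3->C; (2,8):dx=-8,dy=-8->C; (2,9):dx=-2,dy=-4->C; (3,4):dx=-2,dy=+3->D
  (3,5):dx=-1,dy=+8->D; (3,6):dx=+1,dy=+4->C; (3,7):dx=+4,dy=+12->C; (3,8):dx=-3,dy=+7->D
  (3,9):dx=+3,dy=+11->C; (4,5):dx=+1,dy=+5->C; (4,6):dx=+3,dy=+1->C; (4,7):dx=+6,dy=+9->C
  (4,8):dx=-1,dy=+4->D; (4,9):dx=+5,dy=+8->C; (5,6):dx=+2,dy=-4->D; (5,7):dx=+5,dy=+4->C
  (5,8):dx=-2,dy=-1->C; (5,9):dx=+4,dy=+3->C; (6,7):dx=+3,dy=+8->C; (6,8):dx=-4,dy=+3->D
  (6,9):dx=+2,dy=+7->C; (7,8):dx=-7,dy=-5->C; (7,9):dx=-1,dy=-1->C; (8,9):dx=+6,dy=+4->C
Step 2: C = 30, D = 6, total pairs = 36.
Step 3: tau = (C - D)/(n(n-1)/2) = (30 - 6)/36 = 0.666667.
Step 4: Exact two-sided p-value (enumerate n! = 362880 permutations of y under H0): p = 0.012665.
Step 5: alpha = 0.05. reject H0.

tau_b = 0.6667 (C=30, D=6), p = 0.012665, reject H0.


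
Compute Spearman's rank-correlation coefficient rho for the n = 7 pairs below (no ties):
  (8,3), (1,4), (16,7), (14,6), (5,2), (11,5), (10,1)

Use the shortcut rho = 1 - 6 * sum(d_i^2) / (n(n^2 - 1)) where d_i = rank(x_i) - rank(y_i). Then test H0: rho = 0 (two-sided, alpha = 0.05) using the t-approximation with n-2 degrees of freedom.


Step 1: Rank x and y separately (midranks; no ties here).
rank(x): 8->3, 1->1, 16->7, 14->6, 5->2, 11->5, 10->4
rank(y): 3->3, 4->4, 7->7, 6->6, 2->2, 5->5, 1->1
Step 2: d_i = R_x(i) - R_y(i); compute d_i^2.
  (3-3)^2=0, (1-4)^2=9, (7-7)^2=0, (6-6)^2=0, (2-2)^2=0, (5-5)^2=0, (4-1)^2=9
sum(d^2) = 18.
Step 3: rho = 1 - 6*18 / (7*(7^2 - 1)) = 1 - 108/336 = 0.678571.
Step 4: Under H0, t = rho * sqrt((n-2)/(1-rho^2)) = 2.0657 ~ t(5).
Step 5: Two-sided p-value from the t-distribution with 5 df = 0.093750.
Step 6: alpha = 0.05. fail to reject H0.

rho = 0.6786, p = 0.093750, fail to reject H0 at alpha = 0.05.


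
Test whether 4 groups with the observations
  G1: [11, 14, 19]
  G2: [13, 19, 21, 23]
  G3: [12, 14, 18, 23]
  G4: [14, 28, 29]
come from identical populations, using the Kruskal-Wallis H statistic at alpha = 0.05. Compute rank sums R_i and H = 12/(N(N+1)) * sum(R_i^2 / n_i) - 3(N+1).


Step 1: Combine all N = 14 observations and assign midranks.
sorted (value, group, rank): (11,G1,1), (12,G3,2), (13,G2,3), (14,G1,5), (14,G3,5), (14,G4,5), (18,G3,7), (19,G1,8.5), (19,G2,8.5), (21,G2,10), (23,G2,11.5), (23,G3,11.5), (28,G4,13), (29,G4,14)
Step 2: Sum ranks within each group.
R_1 = 14.5 (n_1 = 3)
R_2 = 33 (n_2 = 4)
R_3 = 25.5 (n_3 = 4)
R_4 = 32 (n_4 = 3)
Step 3: H = 12/(N(N+1)) * sum(R_i^2/n_i) - 3(N+1)
     = 12/(14*15) * (14.5^2/3 + 33^2/4 + 25.5^2/4 + 32^2/3) - 3*15
     = 0.057143 * 846.229 - 45
     = 3.355952.
Step 4: Ties present; correction factor C = 1 - 36/(14^3 - 14) = 0.986813. Corrected H = 3.355952 / 0.986813 = 3.400798.
Step 5: Under H0, H ~ chi^2(3); p-value = 0.333858.
Step 6: alpha = 0.05. fail to reject H0.

H = 3.4008, df = 3, p = 0.333858, fail to reject H0.


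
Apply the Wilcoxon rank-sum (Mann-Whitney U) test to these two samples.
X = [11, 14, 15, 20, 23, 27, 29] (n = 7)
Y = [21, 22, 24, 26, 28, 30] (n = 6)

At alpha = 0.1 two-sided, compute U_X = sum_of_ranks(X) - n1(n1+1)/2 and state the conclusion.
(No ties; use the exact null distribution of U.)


Step 1: Combine and sort all 13 observations; assign midranks.
sorted (value, group): (11,X), (14,X), (15,X), (20,X), (21,Y), (22,Y), (23,X), (24,Y), (26,Y), (27,X), (28,Y), (29,X), (30,Y)
ranks: 11->1, 14->2, 15->3, 20->4, 21->5, 22->6, 23->7, 24->8, 26->9, 27->10, 28->11, 29->12, 30->13
Step 2: Rank sum for X: R1 = 1 + 2 + 3 + 4 + 7 + 10 + 12 = 39.
Step 3: U_X = R1 - n1(n1+1)/2 = 39 - 7*8/2 = 39 - 28 = 11.
       U_Y = n1*n2 - U_X = 42 - 11 = 31.
Step 4: No ties, so the exact null distribution of U (based on enumerating the C(13,7) = 1716 equally likely rank assignments) gives the two-sided p-value.
Step 5: p-value = 0.180653; compare to alpha = 0.1. fail to reject H0.

U_X = 11, p = 0.180653, fail to reject H0 at alpha = 0.1.


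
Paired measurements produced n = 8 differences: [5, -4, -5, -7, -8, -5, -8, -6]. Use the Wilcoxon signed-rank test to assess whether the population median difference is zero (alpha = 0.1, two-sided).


Step 1: Drop any zero differences (none here) and take |d_i|.
|d| = [5, 4, 5, 7, 8, 5, 8, 6]
Step 2: Midrank |d_i| (ties get averaged ranks).
ranks: |5|->3, |4|->1, |5|->3, |7|->6, |8|->7.5, |5|->3, |8|->7.5, |6|->5
Step 3: Attach original signs; sum ranks with positive sign and with negative sign.
W+ = 3 = 3
W- = 1 + 3 + 6 + 7.5 + 3 + 7.5 + 5 = 33
(Check: W+ + W- = 36 should equal n(n+1)/2 = 36.)
Step 4: Test statistic W = min(W+, W-) = 3.
Step 5: Ties in |d|, so use the tie-corrected normal approximation.
        E[W] = n(n+1)/4 = 8*9/4 = 18.
        Tie groups: |d|=5 (t=3), |d|=8 (t=2); sum(t^3 - t) = 30.
        Var[W] = n(n+1)(2n+1)/24 - sum(t^3-t)/48 = 1224/24 - 30/48 = 50.375.
        z = (W - E[W]) / sqrt(Var[W]) = (3 - 18) / 7.0975 = -2.1134.
        Two-sided p = 2*Phi(z) = 0.034566.
Step 6: alpha = 0.1. reject H0.

W+ = 3, W- = 33, W = min = 3, p = 0.034566, reject H0.


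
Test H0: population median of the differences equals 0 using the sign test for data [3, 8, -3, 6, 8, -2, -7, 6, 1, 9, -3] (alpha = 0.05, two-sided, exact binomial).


Step 1: Discard zero differences. Original n = 11; n_eff = number of nonzero differences = 11.
Nonzero differences (with sign): +3, +8, -3, +6, +8, -2, -7, +6, +1, +9, -3
Step 2: Count signs: positive = 7, negative = 4.
Step 3: Under H0: P(positive) = 0.5, so the number of positives S ~ Bin(11, 0.5).
Step 4: Two-sided exact p-value = sum of Bin(11,0.5) probabilities at or below the observed probability = 0.548828.
Step 5: alpha = 0.05. fail to reject H0.

n_eff = 11, pos = 7, neg = 4, p = 0.548828, fail to reject H0.


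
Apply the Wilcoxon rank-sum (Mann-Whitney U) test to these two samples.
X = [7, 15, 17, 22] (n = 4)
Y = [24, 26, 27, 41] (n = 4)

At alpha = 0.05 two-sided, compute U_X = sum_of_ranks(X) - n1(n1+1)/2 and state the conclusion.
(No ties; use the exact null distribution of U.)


Step 1: Combine and sort all 8 observations; assign midranks.
sorted (value, group): (7,X), (15,X), (17,X), (22,X), (24,Y), (26,Y), (27,Y), (41,Y)
ranks: 7->1, 15->2, 17->3, 22->4, 24->5, 26->6, 27->7, 41->8
Step 2: Rank sum for X: R1 = 1 + 2 + 3 + 4 = 10.
Step 3: U_X = R1 - n1(n1+1)/2 = 10 - 4*5/2 = 10 - 10 = 0.
       U_Y = n1*n2 - U_X = 16 - 0 = 16.
Step 4: No ties, so the exact null distribution of U (based on enumerating the C(8,4) = 70 equally likely rank assignments) gives the two-sided p-value.
Step 5: p-value = 0.028571; compare to alpha = 0.05. reject H0.

U_X = 0, p = 0.028571, reject H0 at alpha = 0.05.
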